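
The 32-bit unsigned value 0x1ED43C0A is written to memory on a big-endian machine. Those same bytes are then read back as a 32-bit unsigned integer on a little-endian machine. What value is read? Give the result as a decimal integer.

171758622

Stored big-endian, the bytes at ascending addresses are 1E D4 3C 0A.
Read back as little-endian, the first byte is least significant, giving 0x0A3CD41E.
0x0A3CD41E = 171758622.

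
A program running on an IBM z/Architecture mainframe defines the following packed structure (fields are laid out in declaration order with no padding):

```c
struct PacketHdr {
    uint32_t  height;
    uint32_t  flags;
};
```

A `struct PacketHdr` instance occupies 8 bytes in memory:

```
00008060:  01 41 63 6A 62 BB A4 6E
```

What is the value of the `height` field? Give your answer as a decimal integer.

21062506

`height` is the first field, at byte offset 0, occupying 4 bytes.
Bytes at offsets 0..3: 01 41 63 6A.
In big-endian order the high byte comes first in memory.
The bytes are already most-significant first: 0x0141636A.
0x0141636A = 21062506.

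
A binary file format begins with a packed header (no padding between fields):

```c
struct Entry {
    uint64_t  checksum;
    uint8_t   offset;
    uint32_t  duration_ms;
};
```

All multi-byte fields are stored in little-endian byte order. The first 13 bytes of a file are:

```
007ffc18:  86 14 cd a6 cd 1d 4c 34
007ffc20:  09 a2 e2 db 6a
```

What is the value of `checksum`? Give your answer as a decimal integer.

`checksum` is the first field, at byte offset 0, occupying 8 bytes.
Bytes at offsets 0..7: 86 14 CD A6 CD 1D 4C 34.
In little-endian order the low byte comes first in memory.
Reassemble most-significant byte first: 34 4C 1D CD A6 CD 14 86 → 0x344C1DCDA6CD1486.
0x344C1DCDA6CD1486 = 3768419757306221702.

3768419757306221702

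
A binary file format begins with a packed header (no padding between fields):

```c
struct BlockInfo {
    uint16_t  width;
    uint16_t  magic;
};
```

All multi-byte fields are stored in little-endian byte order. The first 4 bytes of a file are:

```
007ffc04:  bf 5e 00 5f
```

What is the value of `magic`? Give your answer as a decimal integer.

`magic` follows `width` (2 bytes), so it starts at byte offset 2 and occupies 2 bytes.
Bytes at offsets 2..3: 00 5F.
Little-endian: lowest address holds the least-significant byte.
Reassemble most-significant byte first: 5F 00 → 0x5F00.
0x5F00 = 24320.

24320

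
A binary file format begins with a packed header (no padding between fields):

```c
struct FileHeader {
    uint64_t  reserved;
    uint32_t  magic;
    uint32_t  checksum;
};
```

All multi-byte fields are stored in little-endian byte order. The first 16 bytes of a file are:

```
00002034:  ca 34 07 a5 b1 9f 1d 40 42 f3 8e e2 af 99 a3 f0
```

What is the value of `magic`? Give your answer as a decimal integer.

3801019202

`magic` follows `reserved` (8 bytes), so it starts at byte offset 8 and occupies 4 bytes.
Bytes at offsets 8..11: 42 F3 8E E2.
Little-endian: lowest address holds the least-significant byte.
Reassemble most-significant byte first: E2 8E F3 42 → 0xE28EF342.
0xE28EF342 = 3801019202.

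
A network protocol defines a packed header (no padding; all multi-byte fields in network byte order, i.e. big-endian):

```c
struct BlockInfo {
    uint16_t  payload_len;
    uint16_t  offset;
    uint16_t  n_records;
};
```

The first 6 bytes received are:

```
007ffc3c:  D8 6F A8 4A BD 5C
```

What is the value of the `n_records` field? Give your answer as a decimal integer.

48476

`n_records` follows `payload_len` (2 B), `offset` (2 B), so it starts at offset 2 + 2 = 4 and occupies 2 bytes.
Bytes at offsets 4..5: BD 5C.
Big-endian: lowest address holds the most-significant byte.
The bytes are already most-significant first: 0xBD5C.
0xBD5C = 48476.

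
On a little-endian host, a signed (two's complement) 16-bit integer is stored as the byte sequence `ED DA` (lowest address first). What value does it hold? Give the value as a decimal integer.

-9491

In little-endian order the low byte comes first in memory.
Reassemble most-significant byte first: DA ED → 0xDAED.
Top bit is set, so as a signed 16-bit value this is 0xDAED − 2^16 = -9491.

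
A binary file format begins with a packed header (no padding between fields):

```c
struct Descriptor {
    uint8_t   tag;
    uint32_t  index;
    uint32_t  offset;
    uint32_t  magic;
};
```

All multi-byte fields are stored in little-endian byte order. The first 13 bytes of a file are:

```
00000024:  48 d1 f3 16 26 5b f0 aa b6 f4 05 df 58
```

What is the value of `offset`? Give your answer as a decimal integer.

`offset` follows `tag` (1 B), `index` (4 B), so it starts at offset 1 + 4 = 5 and occupies 4 bytes.
Bytes at offsets 5..8: 5B F0 AA B6.
In little-endian order the low byte comes first in memory.
Reassemble most-significant byte first: B6 AA F0 5B → 0xB6AAF05B.
0xB6AAF05B = 3064655963.

3064655963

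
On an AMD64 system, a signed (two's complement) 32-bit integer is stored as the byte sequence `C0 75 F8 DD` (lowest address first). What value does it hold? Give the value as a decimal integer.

Little-endian stores the least-significant byte at the lowest address.
Reassemble most-significant byte first: DD F8 75 C0 → 0xDDF875C0.
Top bit is set, so as a signed 32-bit value this is 0xDDF875C0 − 2^32 = -570919488.

-570919488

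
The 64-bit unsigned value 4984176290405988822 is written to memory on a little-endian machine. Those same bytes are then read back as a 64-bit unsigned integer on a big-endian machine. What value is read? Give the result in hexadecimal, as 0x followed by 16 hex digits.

0xD6B992C7ED592B45

4984176290405988822 in 64-bit hexadecimal is 0x452B59EDC792B9D6.
Stored little-endian, the bytes at ascending addresses are D6 B9 92 C7 ED 59 2B 45.
Read back as big-endian, the last byte is least significant, giving 0xD6B992C7ED592B45.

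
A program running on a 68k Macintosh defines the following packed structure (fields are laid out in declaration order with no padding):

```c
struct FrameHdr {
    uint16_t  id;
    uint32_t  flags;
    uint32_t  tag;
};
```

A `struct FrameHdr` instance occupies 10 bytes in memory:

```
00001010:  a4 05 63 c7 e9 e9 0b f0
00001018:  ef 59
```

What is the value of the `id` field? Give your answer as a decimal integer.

41989

`id` is the first field, at byte offset 0, occupying 2 bytes.
Bytes at offsets 0..1: A4 05.
Big-endian stores the most-significant byte at the lowest address.
The bytes are already most-significant first: 0xA405.
0xA405 = 41989.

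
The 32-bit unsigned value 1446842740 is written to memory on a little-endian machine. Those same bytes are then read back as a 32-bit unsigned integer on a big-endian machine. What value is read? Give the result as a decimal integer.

1947286870

1446842740 in 32-bit hexadecimal is 0x563D1174.
Stored little-endian, the bytes at ascending addresses are 74 11 3D 56.
Read back as big-endian, the last byte is least significant, giving 0x74113D56.
0x74113D56 = 1947286870.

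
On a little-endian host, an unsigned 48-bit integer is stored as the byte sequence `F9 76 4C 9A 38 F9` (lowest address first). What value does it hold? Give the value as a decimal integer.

In little-endian order the low byte comes first in memory.
Reassemble most-significant byte first: F9 38 9A 4C 76 F9 → 0xF9389A4C76F9.
0xF9389A4C76F9 = 274021502187257.

274021502187257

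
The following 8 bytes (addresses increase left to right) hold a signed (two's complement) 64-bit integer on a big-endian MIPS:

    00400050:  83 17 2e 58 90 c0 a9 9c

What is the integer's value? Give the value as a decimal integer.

Big-endian stores the most-significant byte at the lowest address.
The bytes are already most-significant first: 0x83172E5890C0A99C.
Top bit is set, so as a signed 64-bit value this is 0x83172E5890C0A99C − 2^64 = -9000674372356101732.

-9000674372356101732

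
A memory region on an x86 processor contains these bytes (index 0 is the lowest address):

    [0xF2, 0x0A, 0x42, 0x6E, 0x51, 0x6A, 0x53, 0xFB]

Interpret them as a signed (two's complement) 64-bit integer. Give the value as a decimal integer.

Little-endian: lowest address holds the least-significant byte.
Reassemble most-significant byte first: FB 53 6A 51 6E 42 0A F2 → 0xFB536A516E420AF2.
Top bit is set, so as a signed 64-bit value this is 0xFB536A516E420AF2 − 2^64 = -336808649147938062.

-336808649147938062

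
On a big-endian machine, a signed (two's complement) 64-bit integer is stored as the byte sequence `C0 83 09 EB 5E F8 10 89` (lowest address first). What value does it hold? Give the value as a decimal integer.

Big-endian stores the most-significant byte at the lowest address.
The bytes are already most-significant first: 0xC08309EB5EF81089.
Top bit is set, so as a signed 64-bit value this is 0xC08309EB5EF81089 − 2^64 = -4574801889963011959.

-4574801889963011959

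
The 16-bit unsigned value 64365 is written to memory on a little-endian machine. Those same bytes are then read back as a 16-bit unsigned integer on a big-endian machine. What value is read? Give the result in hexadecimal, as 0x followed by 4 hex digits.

0x6DFB

64365 in 16-bit hexadecimal is 0xFB6D.
Stored little-endian, the bytes at ascending addresses are 6D FB.
Read back as big-endian, the last byte is least significant, giving 0x6DFB.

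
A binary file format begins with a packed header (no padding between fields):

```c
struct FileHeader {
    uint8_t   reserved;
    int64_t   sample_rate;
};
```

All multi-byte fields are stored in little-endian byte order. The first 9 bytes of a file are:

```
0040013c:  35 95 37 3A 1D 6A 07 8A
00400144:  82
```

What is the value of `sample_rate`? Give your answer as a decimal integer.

-9040405149654567019

`sample_rate` follows `reserved` (1 byte), so it starts at byte offset 1 and occupies 8 bytes.
Bytes at offsets 1..8: 95 37 3A 1D 6A 07 8A 82.
Little-endian: lowest address holds the least-significant byte.
Reassemble most-significant byte first: 82 8A 07 6A 1D 3A 37 95 → 0x828A076A1D3A3795.
Top bit is set, so as a signed 64-bit value this is 0x828A076A1D3A3795 − 2^64 = -9040405149654567019.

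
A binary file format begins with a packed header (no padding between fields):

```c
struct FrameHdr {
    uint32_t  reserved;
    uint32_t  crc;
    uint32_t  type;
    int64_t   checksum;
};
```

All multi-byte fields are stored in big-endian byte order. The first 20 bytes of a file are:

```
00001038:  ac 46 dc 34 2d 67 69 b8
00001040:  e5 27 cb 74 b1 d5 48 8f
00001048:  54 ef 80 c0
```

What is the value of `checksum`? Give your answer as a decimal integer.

-5632515978514431808

`checksum` follows `reserved` (4 B), `crc` (4 B), `type` (4 B), so it starts at offset 4 + 4 + 4 = 12 and occupies 8 bytes.
Bytes at offsets 12..19: B1 D5 48 8F 54 EF 80 C0.
In big-endian order the high byte comes first in memory.
The bytes are already most-significant first: 0xB1D5488F54EF80C0.
Top bit is set, so as a signed 64-bit value this is 0xB1D5488F54EF80C0 − 2^64 = -5632515978514431808.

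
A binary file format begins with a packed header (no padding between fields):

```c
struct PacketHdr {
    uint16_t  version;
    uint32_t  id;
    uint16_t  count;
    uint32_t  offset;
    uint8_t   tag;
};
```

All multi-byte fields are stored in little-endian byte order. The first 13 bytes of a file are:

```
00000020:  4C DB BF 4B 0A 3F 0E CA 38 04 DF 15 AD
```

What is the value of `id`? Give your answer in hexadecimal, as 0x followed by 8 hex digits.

`id` follows `version` (2 bytes), so it starts at byte offset 2 and occupies 4 bytes.
Bytes at offsets 2..5: BF 4B 0A 3F.
Little-endian: lowest address holds the least-significant byte.
Reassemble most-significant byte first: 3F 0A 4B BF → 0x3F0A4BBF.

0x3F0A4BBF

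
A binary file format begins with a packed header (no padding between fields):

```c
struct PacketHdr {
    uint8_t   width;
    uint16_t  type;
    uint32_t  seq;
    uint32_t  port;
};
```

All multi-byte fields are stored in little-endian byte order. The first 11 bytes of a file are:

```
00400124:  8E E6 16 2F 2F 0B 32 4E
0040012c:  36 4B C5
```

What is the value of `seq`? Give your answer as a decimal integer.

839593775

`seq` follows `width` (1 B), `type` (2 B), so it starts at offset 1 + 2 = 3 and occupies 4 bytes.
Bytes at offsets 3..6: 2F 2F 0B 32.
Little-endian: lowest address holds the least-significant byte.
Reassemble most-significant byte first: 32 0B 2F 2F → 0x320B2F2F.
0x320B2F2F = 839593775.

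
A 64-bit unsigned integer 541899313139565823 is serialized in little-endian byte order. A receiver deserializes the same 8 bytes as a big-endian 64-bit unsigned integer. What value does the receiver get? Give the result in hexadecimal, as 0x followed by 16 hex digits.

541899313139565823 in 64-bit hexadecimal is 0x0785368DDFB644FF.
Stored little-endian, the bytes at ascending addresses are FF 44 B6 DF 8D 36 85 07.
Read back as big-endian, the last byte is least significant, giving 0xFF44B6DF8D368507.

0xFF44B6DF8D368507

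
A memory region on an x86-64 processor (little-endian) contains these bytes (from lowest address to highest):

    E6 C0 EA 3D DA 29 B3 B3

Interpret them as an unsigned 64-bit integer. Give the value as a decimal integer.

In little-endian order the low byte comes first in memory.
Reassemble most-significant byte first: B3 B3 29 DA 3D EA C0 E6 → 0xB3B329DA3DEAC0E6.
0xB3B329DA3DEAC0E6 = 12948739370938712294.

12948739370938712294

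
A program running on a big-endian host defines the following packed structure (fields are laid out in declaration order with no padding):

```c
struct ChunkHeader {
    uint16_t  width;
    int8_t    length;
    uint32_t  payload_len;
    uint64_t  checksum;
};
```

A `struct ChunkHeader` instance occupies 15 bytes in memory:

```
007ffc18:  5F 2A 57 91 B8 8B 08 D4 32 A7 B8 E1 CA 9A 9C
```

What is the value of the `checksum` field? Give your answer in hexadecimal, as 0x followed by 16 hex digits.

`checksum` follows `width` (2 B), `length` (1 B), `payload_len` (4 B), so it starts at offset 2 + 1 + 4 = 7 and occupies 8 bytes.
Bytes at offsets 7..14: D4 32 A7 B8 E1 CA 9A 9C.
Big-endian: lowest address holds the most-significant byte.
The bytes are already most-significant first: 0xD432A7B8E1CA9A9C.

0xD432A7B8E1CA9A9C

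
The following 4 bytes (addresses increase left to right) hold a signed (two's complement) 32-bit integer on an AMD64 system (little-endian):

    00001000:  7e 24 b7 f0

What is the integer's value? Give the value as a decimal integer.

Little-endian: lowest address holds the least-significant byte.
Reassemble most-significant byte first: F0 B7 24 7E → 0xF0B7247E.
Top bit is set, so as a signed 32-bit value this is 0xF0B7247E − 2^32 = -256433026.

-256433026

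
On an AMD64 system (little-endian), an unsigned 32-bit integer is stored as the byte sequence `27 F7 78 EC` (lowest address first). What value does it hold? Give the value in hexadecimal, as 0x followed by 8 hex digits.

In little-endian order the low byte comes first in memory.
Reassemble most-significant byte first: EC 78 F7 27 → 0xEC78F727.

0xEC78F727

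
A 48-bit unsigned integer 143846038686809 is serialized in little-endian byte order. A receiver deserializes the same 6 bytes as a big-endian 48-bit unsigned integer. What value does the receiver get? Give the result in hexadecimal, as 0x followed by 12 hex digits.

143846038686809 in 48-bit hexadecimal is 0x82D3C409CC59.
Stored little-endian, the bytes at ascending addresses are 59 CC 09 C4 D3 82.
Read back as big-endian, the last byte is least significant, giving 0x59CC09C4D382.

0x59CC09C4D382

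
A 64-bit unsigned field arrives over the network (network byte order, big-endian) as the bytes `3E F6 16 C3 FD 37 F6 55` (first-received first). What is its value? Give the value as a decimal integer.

4536838705645090389

Big-endian: lowest address holds the most-significant byte.
The bytes are already most-significant first: 0x3EF616C3FD37F655.
0x3EF616C3FD37F655 = 4536838705645090389.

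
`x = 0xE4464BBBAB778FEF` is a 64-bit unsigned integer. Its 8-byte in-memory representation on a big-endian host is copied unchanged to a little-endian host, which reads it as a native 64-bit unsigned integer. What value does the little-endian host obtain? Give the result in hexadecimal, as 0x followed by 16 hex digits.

0xEF8F77ABBB4B46E4

Stored big-endian, the bytes at ascending addresses are E4 46 4B BB AB 77 8F EF.
Read back as little-endian, the first byte is least significant, giving 0xEF8F77ABBB4B46E4.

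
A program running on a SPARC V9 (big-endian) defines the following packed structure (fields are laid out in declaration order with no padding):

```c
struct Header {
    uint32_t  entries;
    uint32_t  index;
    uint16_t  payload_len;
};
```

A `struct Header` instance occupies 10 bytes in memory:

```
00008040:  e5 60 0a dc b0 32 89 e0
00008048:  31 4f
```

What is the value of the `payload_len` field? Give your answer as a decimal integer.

`payload_len` follows `entries` (4 B), `index` (4 B), so it starts at offset 4 + 4 = 8 and occupies 2 bytes.
Bytes at offsets 8..9: 31 4F.
In big-endian order the high byte comes first in memory.
The bytes are already most-significant first: 0x314F.
0x314F = 12623.

12623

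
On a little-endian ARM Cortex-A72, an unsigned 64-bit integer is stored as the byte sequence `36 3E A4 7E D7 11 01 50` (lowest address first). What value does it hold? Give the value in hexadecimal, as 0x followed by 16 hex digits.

0x500111D77EA43E36

Little-endian stores the least-significant byte at the lowest address.
Reassemble most-significant byte first: 50 01 11 D7 7E A4 3E 36 → 0x500111D77EA43E36.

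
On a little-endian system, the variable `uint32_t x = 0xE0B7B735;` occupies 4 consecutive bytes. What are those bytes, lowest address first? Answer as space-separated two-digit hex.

Split into bytes (most-significant first): E0 B7 B7 35.
In little-endian order the low byte comes first in memory.
So at ascending addresses the bytes are 35 B7 B7 E0.

35 B7 B7 E0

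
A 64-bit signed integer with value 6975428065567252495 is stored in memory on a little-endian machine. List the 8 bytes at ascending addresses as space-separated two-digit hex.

6975428065567252495 in hexadecimal, padded to 64 bits, is 0x60CDB2DE446D200F.
Split into bytes (most-significant first): 60 CD B2 DE 44 6D 20 0F.
In little-endian order the low byte comes first in memory.
So at ascending addresses the bytes are 0F 20 6D 44 DE B2 CD 60.

0F 20 6D 44 DE B2 CD 60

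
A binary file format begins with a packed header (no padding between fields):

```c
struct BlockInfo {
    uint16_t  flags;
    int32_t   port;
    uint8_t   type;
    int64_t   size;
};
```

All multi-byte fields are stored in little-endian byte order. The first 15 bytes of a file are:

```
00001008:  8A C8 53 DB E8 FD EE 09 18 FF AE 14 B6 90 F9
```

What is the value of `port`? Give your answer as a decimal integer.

`port` follows `flags` (2 bytes), so it starts at byte offset 2 and occupies 4 bytes.
Bytes at offsets 2..5: 53 DB E8 FD.
In little-endian order the low byte comes first in memory.
Reassemble most-significant byte first: FD E8 DB 53 → 0xFDE8DB53.
Top bit is set, so as a signed 32-bit value this is 0xFDE8DB53 − 2^32 = -35071149.

-35071149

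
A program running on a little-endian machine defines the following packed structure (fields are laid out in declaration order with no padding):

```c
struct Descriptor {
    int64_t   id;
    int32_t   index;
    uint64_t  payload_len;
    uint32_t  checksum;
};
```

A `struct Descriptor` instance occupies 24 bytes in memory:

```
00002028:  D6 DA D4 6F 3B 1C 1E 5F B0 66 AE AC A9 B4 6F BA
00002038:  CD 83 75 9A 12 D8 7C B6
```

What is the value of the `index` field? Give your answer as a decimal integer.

-1397856592

`index` follows `id` (8 bytes), so it starts at byte offset 8 and occupies 4 bytes.
Bytes at offsets 8..11: B0 66 AE AC.
Little-endian stores the least-significant byte at the lowest address.
Reassemble most-significant byte first: AC AE 66 B0 → 0xACAE66B0.
Top bit is set, so as a signed 32-bit value this is 0xACAE66B0 − 2^32 = -1397856592.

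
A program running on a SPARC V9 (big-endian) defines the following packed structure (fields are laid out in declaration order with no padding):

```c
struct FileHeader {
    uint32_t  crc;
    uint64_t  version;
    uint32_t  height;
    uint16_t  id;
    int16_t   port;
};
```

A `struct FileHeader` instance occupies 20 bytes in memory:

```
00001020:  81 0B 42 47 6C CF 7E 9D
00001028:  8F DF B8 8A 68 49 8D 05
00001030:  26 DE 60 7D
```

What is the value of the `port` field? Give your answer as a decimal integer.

`port` follows `crc` (4 B), `version` (8 B), `height` (4 B), `id` (2 B), so it starts at offset 4 + 8 + 4 + 2 = 18 and occupies 2 bytes.
Bytes at offsets 18..19: 60 7D.
Big-endian: lowest address holds the most-significant byte.
The bytes are already most-significant first: 0x607D.
0x607D = 24701.

24701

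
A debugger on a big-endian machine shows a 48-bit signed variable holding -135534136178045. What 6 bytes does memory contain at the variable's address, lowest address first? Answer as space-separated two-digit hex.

Two's complement of -135534136178045 in 48 bits: 135534136178045 = 0x7B44800AB57D; invert → 0x84BB7FF54A82; add 1 → 0x84BB7FF54A83.
Split into bytes (most-significant first): 84 BB 7F F5 4A 83.
Big-endian stores the most-significant byte at the lowest address.
So the memory order matches the most-significant-first order: 84 BB 7F F5 4A 83.

84 BB 7F F5 4A 83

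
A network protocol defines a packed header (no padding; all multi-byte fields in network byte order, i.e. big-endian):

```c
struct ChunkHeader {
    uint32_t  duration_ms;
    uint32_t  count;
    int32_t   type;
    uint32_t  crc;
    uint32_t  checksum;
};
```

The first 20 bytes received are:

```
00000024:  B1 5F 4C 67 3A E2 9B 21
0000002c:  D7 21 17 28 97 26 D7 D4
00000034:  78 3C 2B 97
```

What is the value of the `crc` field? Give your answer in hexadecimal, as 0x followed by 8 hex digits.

0x9726D7D4

`crc` follows `duration_ms` (4 B), `count` (4 B), `type` (4 B), so it starts at offset 4 + 4 + 4 = 12 and occupies 4 bytes.
Bytes at offsets 12..15: 97 26 D7 D4.
Big-endian stores the most-significant byte at the lowest address.
The bytes are already most-significant first: 0x9726D7D4.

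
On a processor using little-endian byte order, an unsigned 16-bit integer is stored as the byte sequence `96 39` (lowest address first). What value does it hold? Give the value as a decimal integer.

Little-endian stores the least-significant byte at the lowest address.
Reassemble most-significant byte first: 39 96 → 0x3996.
0x3996 = 14742.

14742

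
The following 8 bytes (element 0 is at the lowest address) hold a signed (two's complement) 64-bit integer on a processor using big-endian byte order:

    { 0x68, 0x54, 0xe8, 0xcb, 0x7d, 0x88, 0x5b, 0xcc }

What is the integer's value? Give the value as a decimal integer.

7517889638670293964

Big-endian: lowest address holds the most-significant byte.
The bytes are already most-significant first: 0x6854E8CB7D885BCC.
0x6854E8CB7D885BCC = 7517889638670293964.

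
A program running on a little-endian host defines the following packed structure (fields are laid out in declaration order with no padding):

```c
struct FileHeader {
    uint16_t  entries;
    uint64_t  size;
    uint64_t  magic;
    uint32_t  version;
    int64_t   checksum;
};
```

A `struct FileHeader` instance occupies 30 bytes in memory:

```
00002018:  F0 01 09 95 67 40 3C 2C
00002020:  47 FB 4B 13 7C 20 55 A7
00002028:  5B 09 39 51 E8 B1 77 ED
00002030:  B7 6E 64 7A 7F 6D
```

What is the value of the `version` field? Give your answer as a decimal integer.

2984792377

`version` follows `entries` (2 B), `size` (8 B), `magic` (8 B), so it starts at offset 2 + 8 + 8 = 18 and occupies 4 bytes.
Bytes at offsets 18..21: 39 51 E8 B1.
In little-endian order the low byte comes first in memory.
Reassemble most-significant byte first: B1 E8 51 39 → 0xB1E85139.
0xB1E85139 = 2984792377.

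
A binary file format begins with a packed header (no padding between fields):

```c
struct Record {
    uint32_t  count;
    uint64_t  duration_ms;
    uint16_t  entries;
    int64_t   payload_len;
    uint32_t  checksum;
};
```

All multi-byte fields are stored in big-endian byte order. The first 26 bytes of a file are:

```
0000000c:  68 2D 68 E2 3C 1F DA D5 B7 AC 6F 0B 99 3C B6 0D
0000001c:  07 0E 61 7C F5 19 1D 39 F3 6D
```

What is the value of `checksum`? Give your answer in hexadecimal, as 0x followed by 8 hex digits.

`checksum` follows `count` (4 B), `duration_ms` (8 B), `entries` (2 B), `payload_len` (8 B), so it starts at offset 4 + 8 + 2 + 8 = 22 and occupies 4 bytes.
Bytes at offsets 22..25: 1D 39 F3 6D.
Big-endian stores the most-significant byte at the lowest address.
The bytes are already most-significant first: 0x1D39F36D.

0x1D39F36D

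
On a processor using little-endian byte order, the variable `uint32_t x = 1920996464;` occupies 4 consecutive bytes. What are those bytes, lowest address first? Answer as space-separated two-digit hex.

70 14 80 72

1920996464 in hexadecimal, padded to 32 bits, is 0x72801470.
Split into bytes (most-significant first): 72 80 14 70.
Little-endian stores the least-significant byte at the lowest address.
So at ascending addresses the bytes are 70 14 80 72.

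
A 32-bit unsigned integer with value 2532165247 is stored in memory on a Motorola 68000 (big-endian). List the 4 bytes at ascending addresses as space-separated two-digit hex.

2532165247 in hexadecimal, padded to 32 bits, is 0x96EDC67F.
Split into bytes (most-significant first): 96 ED C6 7F.
Big-endian stores the most-significant byte at the lowest address.
So the memory order matches the most-significant-first order: 96 ED C6 7F.

96 ED C6 7F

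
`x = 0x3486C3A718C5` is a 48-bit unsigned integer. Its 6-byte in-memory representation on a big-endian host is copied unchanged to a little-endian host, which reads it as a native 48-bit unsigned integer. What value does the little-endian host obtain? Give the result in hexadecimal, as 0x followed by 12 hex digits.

Stored big-endian, the bytes at ascending addresses are 34 86 C3 A7 18 C5.
Read back as little-endian, the first byte is least significant, giving 0xC518A7C38634.

0xC518A7C38634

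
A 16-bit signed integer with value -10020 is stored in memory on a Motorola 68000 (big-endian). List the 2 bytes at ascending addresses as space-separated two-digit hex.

D8 DC

Two's complement of -10020 in 16 bits: 10020 = 0x2724; invert → 0xD8DB; add 1 → 0xD8DC.
Split into bytes (most-significant first): D8 DC.
Big-endian: lowest address holds the most-significant byte.
So the memory order matches the most-significant-first order: D8 DC.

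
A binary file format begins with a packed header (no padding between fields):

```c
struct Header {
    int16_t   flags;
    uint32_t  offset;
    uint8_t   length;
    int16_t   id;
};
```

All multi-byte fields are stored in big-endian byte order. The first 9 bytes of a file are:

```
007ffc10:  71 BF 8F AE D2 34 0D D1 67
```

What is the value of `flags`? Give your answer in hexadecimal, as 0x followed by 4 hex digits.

`flags` is the first field, at byte offset 0, occupying 2 bytes.
Bytes at offsets 0..1: 71 BF.
In big-endian order the high byte comes first in memory.
The bytes are already most-significant first: 0x71BF.

0x71BF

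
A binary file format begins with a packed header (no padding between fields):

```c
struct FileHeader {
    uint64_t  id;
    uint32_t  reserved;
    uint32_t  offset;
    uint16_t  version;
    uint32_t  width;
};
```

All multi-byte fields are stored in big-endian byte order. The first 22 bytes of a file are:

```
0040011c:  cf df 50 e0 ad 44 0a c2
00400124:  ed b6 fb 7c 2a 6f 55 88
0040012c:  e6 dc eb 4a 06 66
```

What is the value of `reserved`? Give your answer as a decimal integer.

`reserved` follows `id` (8 bytes), so it starts at byte offset 8 and occupies 4 bytes.
Bytes at offsets 8..11: ED B6 FB 7C.
Big-endian: lowest address holds the most-significant byte.
The bytes are already most-significant first: 0xEDB6FB7C.
0xEDB6FB7C = 3988192124.

3988192124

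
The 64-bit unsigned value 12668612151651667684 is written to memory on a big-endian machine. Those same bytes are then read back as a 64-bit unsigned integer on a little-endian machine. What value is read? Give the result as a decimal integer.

16433183659109109679

12668612151651667684 in 64-bit hexadecimal is 0xAFCFF3A178650EE4.
Stored big-endian, the bytes at ascending addresses are AF CF F3 A1 78 65 0E E4.
Read back as little-endian, the first byte is least significant, giving 0xE40E6578A1F3CFAF.
0xE40E6578A1F3CFAF = 16433183659109109679.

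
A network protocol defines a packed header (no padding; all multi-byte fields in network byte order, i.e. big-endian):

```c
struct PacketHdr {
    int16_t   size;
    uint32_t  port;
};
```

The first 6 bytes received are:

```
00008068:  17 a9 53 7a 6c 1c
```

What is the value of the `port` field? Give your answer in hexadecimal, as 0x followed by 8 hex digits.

0x537A6C1C

`port` follows `size` (2 bytes), so it starts at byte offset 2 and occupies 4 bytes.
Bytes at offsets 2..5: 53 7A 6C 1C.
Big-endian stores the most-significant byte at the lowest address.
The bytes are already most-significant first: 0x537A6C1C.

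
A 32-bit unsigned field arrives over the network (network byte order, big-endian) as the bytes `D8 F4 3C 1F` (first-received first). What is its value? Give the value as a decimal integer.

Big-endian stores the most-significant byte at the lowest address.
The bytes are already most-significant first: 0xD8F43C1F.
0xD8F43C1F = 3639884831.

3639884831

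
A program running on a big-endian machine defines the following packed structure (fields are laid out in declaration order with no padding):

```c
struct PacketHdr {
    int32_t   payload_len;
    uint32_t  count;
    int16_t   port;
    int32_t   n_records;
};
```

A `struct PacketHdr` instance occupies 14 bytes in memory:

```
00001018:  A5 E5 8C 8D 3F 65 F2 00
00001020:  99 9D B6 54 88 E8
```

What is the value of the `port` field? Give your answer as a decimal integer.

`port` follows `payload_len` (4 B), `count` (4 B), so it starts at offset 4 + 4 = 8 and occupies 2 bytes.
Bytes at offsets 8..9: 99 9D.
Big-endian: lowest address holds the most-significant byte.
The bytes are already most-significant first: 0x999D.
Top bit is set, so as a signed 16-bit value this is 0x999D − 2^16 = -26211.

-26211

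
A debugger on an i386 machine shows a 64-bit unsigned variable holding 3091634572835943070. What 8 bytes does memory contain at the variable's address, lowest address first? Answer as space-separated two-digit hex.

3091634572835943070 in hexadecimal, padded to 64 bits, is 0x2AE7B1438933F29E.
Split into bytes (most-significant first): 2A E7 B1 43 89 33 F2 9E.
Little-endian stores the least-significant byte at the lowest address.
So at ascending addresses the bytes are 9E F2 33 89 43 B1 E7 2A.

9E F2 33 89 43 B1 E7 2A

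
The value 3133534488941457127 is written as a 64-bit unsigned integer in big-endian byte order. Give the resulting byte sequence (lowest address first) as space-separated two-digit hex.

2B 7C 8D 03 F8 CA 6E E7

3133534488941457127 in hexadecimal, padded to 64 bits, is 0x2B7C8D03F8CA6EE7.
Split into bytes (most-significant first): 2B 7C 8D 03 F8 CA 6E E7.
Big-endian: lowest address holds the most-significant byte.
So the memory order matches the most-significant-first order: 2B 7C 8D 03 F8 CA 6E E7.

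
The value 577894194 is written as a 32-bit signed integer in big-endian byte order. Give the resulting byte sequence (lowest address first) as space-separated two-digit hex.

22 71 F7 32

577894194 in hexadecimal, padded to 32 bits, is 0x2271F732.
Split into bytes (most-significant first): 22 71 F7 32.
Big-endian: lowest address holds the most-significant byte.
So the memory order matches the most-significant-first order: 22 71 F7 32.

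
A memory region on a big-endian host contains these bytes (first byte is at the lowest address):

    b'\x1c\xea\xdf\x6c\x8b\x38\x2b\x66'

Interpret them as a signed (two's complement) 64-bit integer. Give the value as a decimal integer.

2083723434897451878

Big-endian: lowest address holds the most-significant byte.
The bytes are already most-significant first: 0x1CEADF6C8B382B66.
0x1CEADF6C8B382B66 = 2083723434897451878.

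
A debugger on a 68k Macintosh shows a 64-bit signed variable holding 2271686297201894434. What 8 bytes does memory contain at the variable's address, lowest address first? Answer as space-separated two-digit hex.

1F 86 A6 A6 C1 D7 64 22

2271686297201894434 in hexadecimal, padded to 64 bits, is 0x1F86A6A6C1D76422.
Split into bytes (most-significant first): 1F 86 A6 A6 C1 D7 64 22.
Big-endian: lowest address holds the most-significant byte.
So the memory order matches the most-significant-first order: 1F 86 A6 A6 C1 D7 64 22.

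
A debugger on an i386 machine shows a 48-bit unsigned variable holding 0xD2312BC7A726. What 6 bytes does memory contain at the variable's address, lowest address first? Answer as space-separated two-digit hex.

Split into bytes (most-significant first): D2 31 2B C7 A7 26.
Little-endian: lowest address holds the least-significant byte.
So at ascending addresses the bytes are 26 A7 C7 2B 31 D2.

26 A7 C7 2B 31 D2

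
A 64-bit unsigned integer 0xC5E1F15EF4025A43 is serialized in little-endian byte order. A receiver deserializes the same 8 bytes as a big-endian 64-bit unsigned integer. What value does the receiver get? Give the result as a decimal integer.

Stored little-endian, the bytes at ascending addresses are 43 5A 02 F4 5E F1 E1 C5.
Read back as big-endian, the last byte is least significant, giving 0x435A02F45EF1E1C5.
0x435A02F45EF1E1C5 = 4853194797033316805.

4853194797033316805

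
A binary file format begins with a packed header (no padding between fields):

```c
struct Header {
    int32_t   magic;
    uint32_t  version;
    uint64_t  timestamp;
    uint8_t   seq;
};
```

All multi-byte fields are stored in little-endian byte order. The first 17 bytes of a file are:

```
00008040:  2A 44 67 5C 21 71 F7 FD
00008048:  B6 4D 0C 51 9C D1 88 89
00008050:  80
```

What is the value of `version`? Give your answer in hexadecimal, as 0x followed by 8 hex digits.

`version` follows `magic` (4 bytes), so it starts at byte offset 4 and occupies 4 bytes.
Bytes at offsets 4..7: 21 71 F7 FD.
In little-endian order the low byte comes first in memory.
Reassemble most-significant byte first: FD F7 71 21 → 0xFDF77121.

0xFDF77121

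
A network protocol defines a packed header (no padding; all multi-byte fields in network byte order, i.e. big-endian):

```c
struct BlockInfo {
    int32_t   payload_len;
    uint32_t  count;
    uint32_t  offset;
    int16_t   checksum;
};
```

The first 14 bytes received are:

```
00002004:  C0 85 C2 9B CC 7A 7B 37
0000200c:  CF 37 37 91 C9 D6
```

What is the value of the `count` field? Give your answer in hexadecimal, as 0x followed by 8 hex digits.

`count` follows `payload_len` (4 bytes), so it starts at byte offset 4 and occupies 4 bytes.
Bytes at offsets 4..7: CC 7A 7B 37.
Big-endian: lowest address holds the most-significant byte.
The bytes are already most-significant first: 0xCC7A7B37.

0xCC7A7B37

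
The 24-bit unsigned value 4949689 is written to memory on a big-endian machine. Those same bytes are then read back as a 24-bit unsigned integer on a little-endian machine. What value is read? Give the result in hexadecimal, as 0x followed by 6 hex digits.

0xB9864B

4949689 in 24-bit hexadecimal is 0x4B86B9.
Stored big-endian, the bytes at ascending addresses are 4B 86 B9.
Read back as little-endian, the first byte is least significant, giving 0xB9864B.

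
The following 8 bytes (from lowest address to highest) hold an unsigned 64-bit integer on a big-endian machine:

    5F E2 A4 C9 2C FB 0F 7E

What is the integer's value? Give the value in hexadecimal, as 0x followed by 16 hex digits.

Big-endian stores the most-significant byte at the lowest address.
The bytes are already most-significant first: 0x5FE2A4C92CFB0F7E.

0x5FE2A4C92CFB0F7E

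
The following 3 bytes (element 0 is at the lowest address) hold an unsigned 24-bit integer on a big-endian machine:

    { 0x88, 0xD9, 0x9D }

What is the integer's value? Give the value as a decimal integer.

Big-endian stores the most-significant byte at the lowest address.
The bytes are already most-significant first: 0x88D99D.
0x88D99D = 8968605.

8968605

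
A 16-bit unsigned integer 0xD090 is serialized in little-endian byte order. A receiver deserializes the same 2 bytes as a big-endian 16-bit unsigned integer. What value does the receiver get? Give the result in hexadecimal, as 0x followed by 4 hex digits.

Stored little-endian, the bytes at ascending addresses are 90 D0.
Read back as big-endian, the last byte is least significant, giving 0x90D0.

0x90D0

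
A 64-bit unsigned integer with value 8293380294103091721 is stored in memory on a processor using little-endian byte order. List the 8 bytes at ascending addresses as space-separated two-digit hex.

8293380294103091721 in hexadecimal, padded to 64 bits, is 0x7318016FF13D4A09.
Split into bytes (most-significant first): 73 18 01 6F F1 3D 4A 09.
In little-endian order the low byte comes first in memory.
So at ascending addresses the bytes are 09 4A 3D F1 6F 01 18 73.

09 4A 3D F1 6F 01 18 73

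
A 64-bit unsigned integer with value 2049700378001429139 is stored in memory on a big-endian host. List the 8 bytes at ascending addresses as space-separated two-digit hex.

2049700378001429139 in hexadecimal, padded to 64 bits, is 0x1C71FFA24EC25293.
Split into bytes (most-significant first): 1C 71 FF A2 4E C2 52 93.
In big-endian order the high byte comes first in memory.
So the memory order matches the most-significant-first order: 1C 71 FF A2 4E C2 52 93.

1C 71 FF A2 4E C2 52 93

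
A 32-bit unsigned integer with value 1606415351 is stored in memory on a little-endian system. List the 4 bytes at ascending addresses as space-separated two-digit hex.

1606415351 in hexadecimal, padded to 32 bits, is 0x5FBFF3F7.
Split into bytes (most-significant first): 5F BF F3 F7.
In little-endian order the low byte comes first in memory.
So at ascending addresses the bytes are F7 F3 BF 5F.

F7 F3 BF 5F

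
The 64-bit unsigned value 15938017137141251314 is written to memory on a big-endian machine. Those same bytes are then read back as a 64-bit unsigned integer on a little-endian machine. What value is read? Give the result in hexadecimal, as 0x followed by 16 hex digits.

0xF27C649B24362FDD

15938017137141251314 in 64-bit hexadecimal is 0xDD2F36249B647CF2.
Stored big-endian, the bytes at ascending addresses are DD 2F 36 24 9B 64 7C F2.
Read back as little-endian, the first byte is least significant, giving 0xF27C649B24362FDD.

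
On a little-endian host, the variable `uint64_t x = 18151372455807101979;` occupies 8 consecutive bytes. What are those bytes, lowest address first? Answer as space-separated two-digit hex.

1B 2C 31 16 14 A1 E6 FB

18151372455807101979 in hexadecimal, padded to 64 bits, is 0xFBE6A11416312C1B.
Split into bytes (most-significant first): FB E6 A1 14 16 31 2C 1B.
Little-endian: lowest address holds the least-significant byte.
So at ascending addresses the bytes are 1B 2C 31 16 14 A1 E6 FB.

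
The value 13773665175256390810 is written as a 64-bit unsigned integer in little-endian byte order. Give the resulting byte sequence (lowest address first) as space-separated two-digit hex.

9A 5C 53 3A 80 E3 25 BF

13773665175256390810 in hexadecimal, padded to 64 bits, is 0xBF25E3803A535C9A.
Split into bytes (most-significant first): BF 25 E3 80 3A 53 5C 9A.
Little-endian stores the least-significant byte at the lowest address.
So at ascending addresses the bytes are 9A 5C 53 3A 80 E3 25 BF.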